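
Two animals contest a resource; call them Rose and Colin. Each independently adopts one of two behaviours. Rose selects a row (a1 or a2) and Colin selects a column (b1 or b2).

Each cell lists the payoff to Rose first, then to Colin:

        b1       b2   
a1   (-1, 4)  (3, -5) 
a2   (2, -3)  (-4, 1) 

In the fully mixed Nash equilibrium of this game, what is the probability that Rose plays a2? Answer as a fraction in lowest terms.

9/13

Let x be the probability that Rose plays a1. In a completely mixed equilibrium, Colin must be indifferent between b1 and b2.
Colin's expected payoff from b1 is 4x − 3(1−x); from b2 it is −5x + (1−x).
Setting these equal: 7x − 3 = −6x + 1, so x = 4/13.
Therefore Rose plays a2 with probability 1 − 4/13 = 9/13.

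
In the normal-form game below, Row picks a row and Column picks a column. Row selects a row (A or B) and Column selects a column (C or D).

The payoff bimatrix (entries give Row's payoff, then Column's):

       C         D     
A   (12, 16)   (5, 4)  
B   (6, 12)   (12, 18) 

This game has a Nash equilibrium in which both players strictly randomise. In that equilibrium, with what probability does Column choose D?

6/13

Let y be the probability that Column plays C. In a completely mixed equilibrium, Row must be indifferent between A and B.
Row's expected payoff from A is 12y + 5(1−y); from B it is 6y + 12(1−y).
Setting these equal: 7y + 5 = −6y + 12, so y = 7/13.
Therefore Column plays D with probability 1 − 7/13 = 6/13.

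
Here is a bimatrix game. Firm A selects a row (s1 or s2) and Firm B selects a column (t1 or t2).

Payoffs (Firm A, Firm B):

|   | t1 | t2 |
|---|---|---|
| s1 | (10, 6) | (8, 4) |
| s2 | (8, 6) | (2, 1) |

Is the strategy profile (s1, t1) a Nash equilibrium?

Yes

At (s1, t1), Firm A earns 10; switching to s2 would give 8, so Firm A has no profitable deviation.
Firm B earns 6; switching to t2 would give 4, so Firm B has no profitable deviation.
Neither player can gain by a unilateral deviation, so this profile is a Nash equilibrium.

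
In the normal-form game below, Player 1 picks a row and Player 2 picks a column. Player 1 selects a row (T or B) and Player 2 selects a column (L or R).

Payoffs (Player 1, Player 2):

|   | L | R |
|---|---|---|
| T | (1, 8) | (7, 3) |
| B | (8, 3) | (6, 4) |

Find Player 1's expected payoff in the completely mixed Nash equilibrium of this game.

25/4

First find y, the probability Player 2 plays L, from Player 1's indifference between T and B: y + 7(1−y) = 8y + 6(1−y), giving y = 1/8.
Since Player 1 is indifferent in equilibrium, Player 1's expected payoff equals the payoff from either row against (1/8, 7/8). Using T: (1/8) + 7(7/8) = 25/4.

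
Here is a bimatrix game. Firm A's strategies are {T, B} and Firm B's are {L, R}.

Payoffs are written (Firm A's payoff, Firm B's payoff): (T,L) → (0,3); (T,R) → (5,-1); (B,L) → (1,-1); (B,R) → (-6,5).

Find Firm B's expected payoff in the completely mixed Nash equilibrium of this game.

7/5

First find x, the probability Firm A plays T, from Firm B's indifference between L and R: 3x − (1−x) = −x + 5(1−x), giving x = 3/5.
Since Firm B is indifferent in equilibrium, Firm B's expected payoff equals the payoff from either column against (3/5, 2/5). Using L: 3(3/5) − (2/5) = 7/5.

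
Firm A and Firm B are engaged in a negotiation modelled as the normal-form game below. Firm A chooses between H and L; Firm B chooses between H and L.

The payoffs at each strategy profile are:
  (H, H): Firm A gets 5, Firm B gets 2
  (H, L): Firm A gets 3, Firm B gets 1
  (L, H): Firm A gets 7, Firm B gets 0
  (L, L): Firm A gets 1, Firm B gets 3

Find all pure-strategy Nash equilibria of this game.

none

(H, H): Firm A prefers L (7 > 5) — not an equilibrium.
(H, L): Firm B prefers H (2 > 1) — not an equilibrium.
(L, H): Firm B prefers L (3 > 0) — not an equilibrium.
(L, L): Firm A prefers H (3 > 1) — not an equilibrium.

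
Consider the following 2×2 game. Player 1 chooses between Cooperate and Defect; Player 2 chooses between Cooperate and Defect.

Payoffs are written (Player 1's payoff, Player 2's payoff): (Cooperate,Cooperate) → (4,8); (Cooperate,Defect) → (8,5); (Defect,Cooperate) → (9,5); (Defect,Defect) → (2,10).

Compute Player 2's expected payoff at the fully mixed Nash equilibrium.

First find x, the probability Player 1 plays Cooperate, from Player 2's indifference between Cooperate and Defect: 8x + 5(1−x) = 5x + 10(1−x), giving x = 5/8.
Since Player 2 is indifferent in equilibrium, Player 2's expected payoff equals the payoff from either column against (5/8, 3/8). Using Cooperate: 8(5/8) + 5(3/8) = 55/8.

55/8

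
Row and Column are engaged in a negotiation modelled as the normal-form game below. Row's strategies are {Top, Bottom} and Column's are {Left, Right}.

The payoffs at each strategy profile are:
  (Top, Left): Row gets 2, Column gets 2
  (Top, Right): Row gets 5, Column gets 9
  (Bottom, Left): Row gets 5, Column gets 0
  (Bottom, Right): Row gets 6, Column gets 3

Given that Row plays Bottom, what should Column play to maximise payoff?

Right

Against Bottom, Column earns 0 from Left and 3 from Right.
So Right is the best response.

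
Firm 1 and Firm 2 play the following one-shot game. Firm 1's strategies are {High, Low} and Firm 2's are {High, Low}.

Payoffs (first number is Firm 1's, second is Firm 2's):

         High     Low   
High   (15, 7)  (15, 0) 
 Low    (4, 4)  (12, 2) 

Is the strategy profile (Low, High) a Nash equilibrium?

No

At (Low, High), Firm 1 earns 4; switching to High would give 15, so Firm 1 would deviate.
Firm 2 earns 4; switching to Low would give 2, so Firm 2 has no profitable deviation.
Since at least one player can profitably deviate, this is not a Nash equilibrium.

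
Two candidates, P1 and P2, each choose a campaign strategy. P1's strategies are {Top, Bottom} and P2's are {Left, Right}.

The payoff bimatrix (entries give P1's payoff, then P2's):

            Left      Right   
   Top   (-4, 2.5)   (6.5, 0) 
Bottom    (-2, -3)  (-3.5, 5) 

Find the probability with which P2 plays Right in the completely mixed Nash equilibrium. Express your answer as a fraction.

1/6

Let q be the probability that P2 plays Left. In a completely mixed equilibrium, P1 must be indifferent between Top and Bottom.
P1's expected payoff from Top is −4q + 6.5(1−q); from Bottom it is −2q − 3.5(1−q).
Setting these equal: −10.5q + 6.5 = 1.5q − 3.5, so q = 5/6.
Therefore P2 plays Right with probability 1 − 5/6 = 1/6.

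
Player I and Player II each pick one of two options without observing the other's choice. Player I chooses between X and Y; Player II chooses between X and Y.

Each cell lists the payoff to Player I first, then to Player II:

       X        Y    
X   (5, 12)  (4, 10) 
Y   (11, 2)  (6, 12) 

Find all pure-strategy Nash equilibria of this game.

(X, X): Player I prefers Y (11 > 5) — not an equilibrium.
(X, Y): Player I prefers Y (6 > 4); Player II prefers X (12 > 10) — not an equilibrium.
(Y, X): Player II prefers Y (12 > 2) — not an equilibrium.
(Y, Y): Player I gets 6 ≥ 4 from X, and Player II gets 12 ≥ 2 from X — Nash equilibrium.

(Y, Y)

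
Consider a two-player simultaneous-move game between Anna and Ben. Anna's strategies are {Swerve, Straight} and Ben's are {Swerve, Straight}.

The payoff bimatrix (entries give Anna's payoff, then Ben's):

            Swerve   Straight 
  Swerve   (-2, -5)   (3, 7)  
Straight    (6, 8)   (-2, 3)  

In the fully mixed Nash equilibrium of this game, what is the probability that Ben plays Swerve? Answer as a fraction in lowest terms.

5/13

Let y be the probability that Ben plays Swerve. In a completely mixed equilibrium, Anna must be indifferent between Swerve and Straight.
Anna's expected payoff from Swerve is −2y + 3(1−y); from Straight it is 6y − 2(1−y).
Setting these equal: −5y + 3 = 8y − 2, so y = 5/13.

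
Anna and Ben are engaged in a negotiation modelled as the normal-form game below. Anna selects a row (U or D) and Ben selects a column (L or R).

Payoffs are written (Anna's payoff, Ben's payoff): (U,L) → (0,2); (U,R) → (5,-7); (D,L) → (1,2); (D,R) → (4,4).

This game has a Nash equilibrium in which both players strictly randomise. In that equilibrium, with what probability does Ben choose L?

Let c be the probability that Ben plays L. In a completely mixed equilibrium, Anna must be indifferent between U and D.
Anna's expected payoff from U is 5(1−c); from D it is c + 4(1−c).
Setting these equal: −5c + 5 = −3c + 4, so c = 1/2.

1/2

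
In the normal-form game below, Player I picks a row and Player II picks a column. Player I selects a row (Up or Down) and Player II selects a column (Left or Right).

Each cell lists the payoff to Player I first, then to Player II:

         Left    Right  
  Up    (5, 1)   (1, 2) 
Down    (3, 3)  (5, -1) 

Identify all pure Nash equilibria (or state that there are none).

(Up, Left): Player II prefers Right (2 > 1) — not an equilibrium.
(Up, Right): Player I prefers Down (5 > 1) — not an equilibrium.
(Down, Left): Player I prefers Up (5 > 3) — not an equilibrium.
(Down, Right): Player II prefers Left (3 > -1) — not an equilibrium.

none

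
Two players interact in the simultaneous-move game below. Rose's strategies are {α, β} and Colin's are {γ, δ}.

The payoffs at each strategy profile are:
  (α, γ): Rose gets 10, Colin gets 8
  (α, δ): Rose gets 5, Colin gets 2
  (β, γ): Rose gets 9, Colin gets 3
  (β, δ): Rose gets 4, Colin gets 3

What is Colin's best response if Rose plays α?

γ

Against α, Colin earns 8 from γ and 2 from δ.
So γ is the best response.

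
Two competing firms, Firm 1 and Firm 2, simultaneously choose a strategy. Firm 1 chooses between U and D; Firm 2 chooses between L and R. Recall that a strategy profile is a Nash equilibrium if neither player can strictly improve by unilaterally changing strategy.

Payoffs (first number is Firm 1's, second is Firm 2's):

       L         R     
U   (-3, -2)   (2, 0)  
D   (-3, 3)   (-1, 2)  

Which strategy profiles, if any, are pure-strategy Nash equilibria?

(U, R) and (D, L)

(U, L): Firm 2 prefers R (0 > -2) — not an equilibrium.
(U, R): Firm 1 gets 2 ≥ -1 from D, and Firm 2 gets 0 ≥ -2 from L — Nash equilibrium.
(D, L): Firm 1 gets -3 ≥ -3 from U, and Firm 2 gets 3 ≥ 2 from R — Nash equilibrium.
(D, R): Firm 1 prefers U (2 > -1); Firm 2 prefers L (3 > 2) — not an equilibrium.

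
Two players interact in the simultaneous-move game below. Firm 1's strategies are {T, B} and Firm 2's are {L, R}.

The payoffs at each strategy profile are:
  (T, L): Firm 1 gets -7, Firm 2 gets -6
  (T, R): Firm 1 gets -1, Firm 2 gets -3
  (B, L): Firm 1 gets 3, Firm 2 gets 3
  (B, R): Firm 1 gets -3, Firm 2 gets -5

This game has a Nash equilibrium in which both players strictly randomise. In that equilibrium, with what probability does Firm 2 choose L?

1/6

Let q be the probability that Firm 2 plays L. In a completely mixed equilibrium, Firm 1 must be indifferent between T and B.
Firm 1's expected payoff from T is −7q − (1−q); from B it is 3q − 3(1−q).
Setting these equal: −6q − 1 = 6q − 3, so q = 1/6.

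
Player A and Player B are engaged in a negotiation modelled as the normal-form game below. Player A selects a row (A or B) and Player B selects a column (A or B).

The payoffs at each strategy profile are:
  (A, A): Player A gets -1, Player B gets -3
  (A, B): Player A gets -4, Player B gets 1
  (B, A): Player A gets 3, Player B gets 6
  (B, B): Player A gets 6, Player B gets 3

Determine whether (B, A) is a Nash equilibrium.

Yes

At (B, A), Player A earns 3; switching to A would give -1, so Player A has no profitable deviation.
Player B earns 6; switching to B would give 3, so Player B has no profitable deviation.
Neither player can gain by a unilateral deviation, so this profile is a Nash equilibrium.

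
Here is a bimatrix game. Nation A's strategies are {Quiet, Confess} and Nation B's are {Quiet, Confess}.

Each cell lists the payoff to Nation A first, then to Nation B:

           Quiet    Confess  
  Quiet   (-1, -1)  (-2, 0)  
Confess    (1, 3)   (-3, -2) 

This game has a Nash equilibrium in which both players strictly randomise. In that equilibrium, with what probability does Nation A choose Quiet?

Let r be the probability that Nation A plays Quiet. In a completely mixed equilibrium, Nation B must be indifferent between Quiet and Confess.
Nation B's expected payoff from Quiet is −r + 3(1−r); from Confess it is −2(1−r).
Setting these equal: −4r + 3 = 2r − 2, so r = 5/6.

5/6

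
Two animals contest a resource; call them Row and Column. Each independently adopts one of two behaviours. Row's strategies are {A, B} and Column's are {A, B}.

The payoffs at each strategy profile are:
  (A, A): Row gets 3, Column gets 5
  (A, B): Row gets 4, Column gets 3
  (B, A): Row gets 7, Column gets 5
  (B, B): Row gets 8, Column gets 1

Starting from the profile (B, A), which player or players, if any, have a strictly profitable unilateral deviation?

Neither

Row at (B, A) earns 7; deviating to A yields 3 — not better.
Column earns 5; deviating to B yields 1 — not better.
Neither player can strictly improve; the profile is a Nash equilibrium.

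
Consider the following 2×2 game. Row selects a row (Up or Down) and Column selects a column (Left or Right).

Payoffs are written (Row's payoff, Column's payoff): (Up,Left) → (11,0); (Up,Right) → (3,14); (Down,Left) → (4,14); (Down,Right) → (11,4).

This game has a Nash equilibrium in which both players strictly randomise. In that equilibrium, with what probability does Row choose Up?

5/12

Let x be the probability that Row plays Up. In a completely mixed equilibrium, Column must be indifferent between Left and Right.
Column's expected payoff from Left is 14(1−x); from Right it is 14x + 4(1−x).
Setting these equal: −14x + 14 = 10x + 4, so x = 5/12.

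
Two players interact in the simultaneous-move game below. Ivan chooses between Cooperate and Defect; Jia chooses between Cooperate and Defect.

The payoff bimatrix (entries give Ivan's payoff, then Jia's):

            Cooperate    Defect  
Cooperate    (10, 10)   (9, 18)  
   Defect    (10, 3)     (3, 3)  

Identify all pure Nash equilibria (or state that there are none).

(Cooperate, Defect) and (Defect, Cooperate)

(Cooperate, Cooperate): Jia prefers Defect (18 > 10) — not an equilibrium.
(Cooperate, Defect): Ivan gets 9 ≥ 3 from Defect, and Jia gets 18 ≥ 10 from Cooperate — Nash equilibrium.
(Defect, Cooperate): Ivan gets 10 ≥ 10 from Cooperate, and Jia gets 3 ≥ 3 from Defect — Nash equilibrium.
(Defect, Defect): Ivan prefers Cooperate (9 > 3) — not an equilibrium.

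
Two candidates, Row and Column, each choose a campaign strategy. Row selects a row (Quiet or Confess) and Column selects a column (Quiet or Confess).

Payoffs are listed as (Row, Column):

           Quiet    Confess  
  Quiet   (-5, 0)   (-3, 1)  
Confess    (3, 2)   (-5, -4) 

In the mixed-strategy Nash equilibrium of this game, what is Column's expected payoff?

First find p, the probability Row plays Quiet, from Column's indifference between Quiet and Confess: 2(1−p) = p − 4(1−p), giving p = 6/7.
Since Column is indifferent in equilibrium, Column's expected payoff equals the payoff from either column against (6/7, 1/7). Using Quiet: 2(1/7) = 2/7.

2/7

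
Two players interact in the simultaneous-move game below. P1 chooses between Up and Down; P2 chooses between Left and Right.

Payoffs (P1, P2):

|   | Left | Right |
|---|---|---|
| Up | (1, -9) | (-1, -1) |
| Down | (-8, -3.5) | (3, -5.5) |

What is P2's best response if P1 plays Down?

Left

Against Down, P2 earns -3.5 from Left and -5.5 from Right.
So Left is the best response.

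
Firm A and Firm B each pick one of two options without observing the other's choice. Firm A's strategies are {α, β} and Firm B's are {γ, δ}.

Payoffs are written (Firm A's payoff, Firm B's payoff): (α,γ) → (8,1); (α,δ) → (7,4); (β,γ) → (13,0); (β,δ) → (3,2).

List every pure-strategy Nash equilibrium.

(α, δ)

(α, γ): Firm A prefers β (13 > 8); Firm B prefers δ (4 > 1) — not an equilibrium.
(α, δ): Firm A gets 7 ≥ 3 from β, and Firm B gets 4 ≥ 1 from γ — Nash equilibrium.
(β, γ): Firm B prefers δ (2 > 0) — not an equilibrium.
(β, δ): Firm A prefers α (7 > 3) — not an equilibrium.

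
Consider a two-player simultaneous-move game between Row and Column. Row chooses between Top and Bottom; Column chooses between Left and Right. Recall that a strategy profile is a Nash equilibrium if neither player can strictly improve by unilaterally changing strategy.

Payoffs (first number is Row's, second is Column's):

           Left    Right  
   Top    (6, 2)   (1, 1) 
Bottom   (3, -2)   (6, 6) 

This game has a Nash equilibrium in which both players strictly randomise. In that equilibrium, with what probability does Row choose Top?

8/9

Let x be the probability that Row plays Top. In a completely mixed equilibrium, Column must be indifferent between Left and Right.
Column's expected payoff from Left is 2x − 2(1−x); from Right it is x + 6(1−x).
Setting these equal: 4x − 2 = −5x + 6, so x = 8/9.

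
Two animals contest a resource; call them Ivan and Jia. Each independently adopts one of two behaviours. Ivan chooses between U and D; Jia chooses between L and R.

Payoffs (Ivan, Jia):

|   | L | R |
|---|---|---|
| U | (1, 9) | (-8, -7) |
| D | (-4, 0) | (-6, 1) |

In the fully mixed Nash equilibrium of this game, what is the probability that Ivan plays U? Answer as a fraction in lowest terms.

Let x be the probability that Ivan plays U. In a completely mixed equilibrium, Jia must be indifferent between L and R.
Jia's expected payoff from L is 9x; from R it is −7x + (1−x).
Setting these equal: 9x = −8x + 1, so x = 1/17.

1/17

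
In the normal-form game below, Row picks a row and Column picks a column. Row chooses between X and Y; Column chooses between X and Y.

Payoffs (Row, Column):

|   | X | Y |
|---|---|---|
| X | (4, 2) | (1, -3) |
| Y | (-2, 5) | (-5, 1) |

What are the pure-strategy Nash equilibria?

(X, X): Row gets 4 ≥ -2 from Y, and Column gets 2 ≥ -3 from Y — Nash equilibrium.
(X, Y): Column prefers X (2 > -3) — not an equilibrium.
(Y, X): Row prefers X (4 > -2) — not an equilibrium.
(Y, Y): Row prefers X (1 > -5); Column prefers X (5 > 1) — not an equilibrium.

(X, X)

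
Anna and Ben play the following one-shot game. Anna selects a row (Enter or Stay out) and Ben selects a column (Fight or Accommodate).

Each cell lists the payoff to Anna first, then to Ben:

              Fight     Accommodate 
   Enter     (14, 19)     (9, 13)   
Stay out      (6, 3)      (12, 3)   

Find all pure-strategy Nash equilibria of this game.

(Enter, Fight) and (Stay out, Accommodate)

(Enter, Fight): Anna gets 14 ≥ 6 from Stay out, and Ben gets 19 ≥ 13 from Accommodate — Nash equilibrium.
(Enter, Accommodate): Anna prefers Stay out (12 > 9); Ben prefers Fight (19 > 13) — not an equilibrium.
(Stay out, Fight): Anna prefers Enter (14 > 6) — not an equilibrium.
(Stay out, Accommodate): Anna gets 12 ≥ 9 from Enter, and Ben gets 3 ≥ 3 from Fight — Nash equilibrium.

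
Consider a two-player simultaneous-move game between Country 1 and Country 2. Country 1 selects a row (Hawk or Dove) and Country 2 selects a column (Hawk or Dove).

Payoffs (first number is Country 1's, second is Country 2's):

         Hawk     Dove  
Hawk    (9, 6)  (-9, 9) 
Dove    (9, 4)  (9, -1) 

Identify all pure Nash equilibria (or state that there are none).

(Dove, Hawk)

(Hawk, Hawk): Country 2 prefers Dove (9 > 6) — not an equilibrium.
(Hawk, Dove): Country 1 prefers Dove (9 > -9) — not an equilibrium.
(Dove, Hawk): Country 1 gets 9 ≥ 9 from Hawk, and Country 2 gets 4 ≥ -1 from Dove — Nash equilibrium.
(Dove, Dove): Country 2 prefers Hawk (4 > -1) — not an equilibrium.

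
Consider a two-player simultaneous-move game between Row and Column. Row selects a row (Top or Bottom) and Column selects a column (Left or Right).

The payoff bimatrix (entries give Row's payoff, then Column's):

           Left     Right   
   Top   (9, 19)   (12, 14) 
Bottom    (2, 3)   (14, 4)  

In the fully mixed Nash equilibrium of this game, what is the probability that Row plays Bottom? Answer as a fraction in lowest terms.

5/6

Let p be the probability that Row plays Top. In a completely mixed equilibrium, Column must be indifferent between Left and Right.
Column's expected payoff from Left is 19p + 3(1−p); from Right it is 14p + 4(1−p).
Setting these equal: 16p + 3 = 10p + 4, so p = 1/6.
Therefore Row plays Bottom with probability 1 − 1/6 = 5/6.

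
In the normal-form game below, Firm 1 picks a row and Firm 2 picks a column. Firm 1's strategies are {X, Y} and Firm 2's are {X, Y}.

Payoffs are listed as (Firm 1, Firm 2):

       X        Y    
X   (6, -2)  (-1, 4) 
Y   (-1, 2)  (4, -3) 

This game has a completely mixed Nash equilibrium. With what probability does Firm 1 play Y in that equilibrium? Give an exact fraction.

Let r be the probability that Firm 1 plays X. In a completely mixed equilibrium, Firm 2 must be indifferent between X and Y.
Firm 2's expected payoff from X is −2r + 2(1−r); from Y it is 4r − 3(1−r).
Setting these equal: −4r + 2 = 7r − 3, so r = 5/11.
Therefore Firm 1 plays Y with probability 1 − 5/11 = 6/11.

6/11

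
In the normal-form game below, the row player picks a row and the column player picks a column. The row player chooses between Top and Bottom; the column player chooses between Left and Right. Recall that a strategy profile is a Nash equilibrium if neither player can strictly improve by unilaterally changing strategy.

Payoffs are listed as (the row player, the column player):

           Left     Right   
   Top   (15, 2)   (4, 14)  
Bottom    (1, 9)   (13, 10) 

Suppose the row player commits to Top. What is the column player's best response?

Against Top, the column player earns 2 from Left and 14 from Right.
So Right is the best response.

Right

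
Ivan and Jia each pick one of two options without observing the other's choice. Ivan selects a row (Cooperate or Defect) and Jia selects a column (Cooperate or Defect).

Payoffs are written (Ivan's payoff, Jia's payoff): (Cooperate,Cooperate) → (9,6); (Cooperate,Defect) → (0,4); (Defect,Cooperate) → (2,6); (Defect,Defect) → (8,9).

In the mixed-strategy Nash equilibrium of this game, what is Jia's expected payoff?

First find p, the probability Ivan plays Cooperate, from Jia's indifference between Cooperate and Defect: 6p + 6(1−p) = 4p + 9(1−p), giving p = 3/5.
Since Jia is indifferent in equilibrium, Jia's expected payoff equals the payoff from either column against (3/5, 2/5). Using Cooperate: 6(3/5) + 6(2/5) = 6.

6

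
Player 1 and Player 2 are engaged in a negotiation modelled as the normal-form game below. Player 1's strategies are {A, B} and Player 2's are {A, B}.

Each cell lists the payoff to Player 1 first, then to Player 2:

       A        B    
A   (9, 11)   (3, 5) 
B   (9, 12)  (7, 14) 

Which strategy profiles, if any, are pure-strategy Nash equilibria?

(A, A): Player 1 gets 9 ≥ 9 from B, and Player 2 gets 11 ≥ 5 from B — Nash equilibrium.
(A, B): Player 1 prefers B (7 > 3); Player 2 prefers A (11 > 5) — not an equilibrium.
(B, A): Player 2 prefers B (14 > 12) — not an equilibrium.
(B, B): Player 1 gets 7 ≥ 3 from A, and Player 2 gets 14 ≥ 12 from A — Nash equilibrium.

(A, A) and (B, B)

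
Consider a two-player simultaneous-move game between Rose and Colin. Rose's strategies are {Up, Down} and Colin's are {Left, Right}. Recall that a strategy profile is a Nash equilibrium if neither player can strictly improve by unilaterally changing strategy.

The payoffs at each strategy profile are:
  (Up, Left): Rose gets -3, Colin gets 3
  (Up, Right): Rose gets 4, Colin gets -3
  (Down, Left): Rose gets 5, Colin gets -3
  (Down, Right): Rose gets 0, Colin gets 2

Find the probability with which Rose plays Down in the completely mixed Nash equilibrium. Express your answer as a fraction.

6/11

Let x be the probability that Rose plays Up. In a completely mixed equilibrium, Colin must be indifferent between Left and Right.
Colin's expected payoff from Left is 3x − 3(1−x); from Right it is −3x + 2(1−x).
Setting these equal: 6x − 3 = −5x + 2, so x = 5/11.
Therefore Rose plays Down with probability 1 − 5/11 = 6/11.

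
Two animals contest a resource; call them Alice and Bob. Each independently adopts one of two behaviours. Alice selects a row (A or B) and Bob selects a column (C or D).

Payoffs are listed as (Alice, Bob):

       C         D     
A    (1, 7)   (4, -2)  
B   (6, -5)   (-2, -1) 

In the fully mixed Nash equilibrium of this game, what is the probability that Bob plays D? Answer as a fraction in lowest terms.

Let c be the probability that Bob plays C. In a completely mixed equilibrium, Alice must be indifferent between A and B.
Alice's expected payoff from A is c + 4(1−c); from B it is 6c − 2(1−c).
Setting these equal: −3c + 4 = 8c − 2, so c = 6/11.
Therefore Bob plays D with probability 1 − 6/11 = 5/11.

5/11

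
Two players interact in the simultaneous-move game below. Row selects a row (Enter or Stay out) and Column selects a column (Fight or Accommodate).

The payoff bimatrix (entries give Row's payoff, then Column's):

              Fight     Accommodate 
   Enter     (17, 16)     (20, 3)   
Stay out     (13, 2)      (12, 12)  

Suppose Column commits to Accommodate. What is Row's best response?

Against Accommodate, Row earns 20 from Enter and 12 from Stay out.
So Enter is the best response.

Enter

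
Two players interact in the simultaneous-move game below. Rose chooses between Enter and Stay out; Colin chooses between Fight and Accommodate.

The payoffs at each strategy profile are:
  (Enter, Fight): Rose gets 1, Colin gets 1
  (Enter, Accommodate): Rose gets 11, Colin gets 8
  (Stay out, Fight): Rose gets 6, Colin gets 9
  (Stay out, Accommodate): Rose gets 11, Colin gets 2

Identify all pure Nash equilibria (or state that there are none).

(Enter, Accommodate) and (Stay out, Fight)

(Enter, Fight): Rose prefers Stay out (6 > 1); Colin prefers Accommodate (8 > 1) — not an equilibrium.
(Enter, Accommodate): Rose gets 11 ≥ 11 from Stay out, and Colin gets 8 ≥ 1 from Fight — Nash equilibrium.
(Stay out, Fight): Rose gets 6 ≥ 1 from Enter, and Colin gets 9 ≥ 2 from Accommodate — Nash equilibrium.
(Stay out, Accommodate): Colin prefers Fight (9 > 2) — not an equilibrium.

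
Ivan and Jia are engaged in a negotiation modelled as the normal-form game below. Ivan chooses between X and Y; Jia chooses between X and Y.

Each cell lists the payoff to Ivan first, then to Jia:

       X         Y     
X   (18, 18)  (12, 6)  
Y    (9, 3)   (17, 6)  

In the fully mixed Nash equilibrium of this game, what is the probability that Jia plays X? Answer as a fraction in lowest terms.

5/14

Let c be the probability that Jia plays X. In a completely mixed equilibrium, Ivan must be indifferent between X and Y.
Ivan's expected payoff from X is 18c + 12(1−c); from Y it is 9c + 17(1−c).
Setting these equal: 6c + 12 = −8c + 17, so c = 5/14.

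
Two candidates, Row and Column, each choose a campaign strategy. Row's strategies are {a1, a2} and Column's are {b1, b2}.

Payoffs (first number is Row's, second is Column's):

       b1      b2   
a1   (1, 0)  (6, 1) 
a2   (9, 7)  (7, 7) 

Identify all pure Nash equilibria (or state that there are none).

(a1, b1): Row prefers a2 (9 > 1); Column prefers b2 (1 > 0) — not an equilibrium.
(a1, b2): Row prefers a2 (7 > 6) — not an equilibrium.
(a2, b1): Row gets 9 ≥ 1 from a1, and Column gets 7 ≥ 7 from b2 — Nash equilibrium.
(a2, b2): Row gets 7 ≥ 6 from a1, and Column gets 7 ≥ 7 from b1 — Nash equilibrium.

(a2, b1) and (a2, b2)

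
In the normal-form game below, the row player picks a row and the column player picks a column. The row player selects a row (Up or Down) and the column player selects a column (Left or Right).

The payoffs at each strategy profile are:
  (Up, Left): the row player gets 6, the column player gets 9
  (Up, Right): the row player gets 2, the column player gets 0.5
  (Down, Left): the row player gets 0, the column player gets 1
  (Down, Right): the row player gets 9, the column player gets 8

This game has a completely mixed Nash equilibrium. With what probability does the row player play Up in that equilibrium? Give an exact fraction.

14/31

Let p be the probability that the row player plays Up. In a completely mixed equilibrium, the column player must be indifferent between Left and Right.
The column player's expected payoff from Left is 9p + (1−p); from Right it is 0.5p + 8(1−p).
Setting these equal: 8p + 1 = −7.5p + 8, so p = 14/31.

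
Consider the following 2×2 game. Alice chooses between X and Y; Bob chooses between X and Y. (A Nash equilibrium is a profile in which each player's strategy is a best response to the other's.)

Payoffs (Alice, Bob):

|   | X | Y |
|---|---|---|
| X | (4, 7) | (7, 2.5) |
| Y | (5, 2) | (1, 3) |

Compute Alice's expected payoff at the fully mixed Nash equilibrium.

First find q, the probability Bob plays X, from Alice's indifference between X and Y: 4q + 7(1−q) = 5q + (1−q), giving q = 6/7.
Since Alice is indifferent in equilibrium, Alice's expected payoff equals the payoff from either row against (6/7, 1/7). Using X: 4(6/7) + 7(1/7) = 31/7.

31/7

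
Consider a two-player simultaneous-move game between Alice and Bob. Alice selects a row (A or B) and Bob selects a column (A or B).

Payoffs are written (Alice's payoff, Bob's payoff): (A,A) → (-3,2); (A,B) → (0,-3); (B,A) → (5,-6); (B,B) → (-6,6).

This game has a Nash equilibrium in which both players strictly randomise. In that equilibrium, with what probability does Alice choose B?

Let x be the probability that Alice plays A. In a completely mixed equilibrium, Bob must be indifferent between A and B.
Bob's expected payoff from A is 2x − 6(1−x); from B it is −3x + 6(1−x).
Setting these equal: 8x − 6 = −9x + 6, so x = 12/17.
Therefore Alice plays B with probability 1 − 12/17 = 5/17.

5/17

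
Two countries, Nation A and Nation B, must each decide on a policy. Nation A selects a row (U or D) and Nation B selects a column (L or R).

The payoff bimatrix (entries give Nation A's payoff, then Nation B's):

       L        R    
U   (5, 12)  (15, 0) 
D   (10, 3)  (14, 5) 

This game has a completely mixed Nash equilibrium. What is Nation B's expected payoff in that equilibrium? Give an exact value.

30/7

First find x, the probability Nation A plays U, from Nation B's indifference between L and R: 12x + 3(1−x) = 5(1−x), giving x = 1/7.
Since Nation B is indifferent in equilibrium, Nation B's expected payoff equals the payoff from either column against (1/7, 6/7). Using L: 12(1/7) + 3(6/7) = 30/7.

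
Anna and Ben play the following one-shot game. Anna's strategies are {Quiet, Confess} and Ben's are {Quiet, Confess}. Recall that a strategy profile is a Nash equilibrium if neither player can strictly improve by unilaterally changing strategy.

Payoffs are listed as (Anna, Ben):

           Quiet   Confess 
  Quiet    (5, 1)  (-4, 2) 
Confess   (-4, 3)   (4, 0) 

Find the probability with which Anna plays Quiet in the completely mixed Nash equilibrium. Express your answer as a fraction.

3/4

Let r be the probability that Anna plays Quiet. In a completely mixed equilibrium, Ben must be indifferent between Quiet and Confess.
Ben's expected payoff from Quiet is r + 3(1−r); from Confess it is 2r.
Setting these equal: −2r + 3 = 2r, so r = 3/4.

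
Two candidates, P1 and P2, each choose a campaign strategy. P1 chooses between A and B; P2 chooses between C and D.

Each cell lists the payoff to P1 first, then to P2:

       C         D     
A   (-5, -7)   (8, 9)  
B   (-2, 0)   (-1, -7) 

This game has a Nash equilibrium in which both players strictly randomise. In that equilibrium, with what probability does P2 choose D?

Let y be the probability that P2 plays C. In a completely mixed equilibrium, P1 must be indifferent between A and B.
P1's expected payoff from A is −5y + 8(1−y); from B it is −2y − (1−y).
Setting these equal: −13y + 8 = −y − 1, so y = 3/4.
Therefore P2 plays D with probability 1 − 3/4 = 1/4.

1/4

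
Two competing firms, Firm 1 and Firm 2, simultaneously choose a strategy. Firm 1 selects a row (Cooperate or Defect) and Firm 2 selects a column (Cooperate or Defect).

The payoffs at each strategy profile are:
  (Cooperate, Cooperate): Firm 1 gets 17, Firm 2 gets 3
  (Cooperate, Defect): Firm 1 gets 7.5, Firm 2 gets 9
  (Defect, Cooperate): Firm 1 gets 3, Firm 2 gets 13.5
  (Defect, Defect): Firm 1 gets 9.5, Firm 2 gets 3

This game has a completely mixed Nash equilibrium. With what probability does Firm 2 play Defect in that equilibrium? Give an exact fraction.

Let y be the probability that Firm 2 plays Cooperate. In a completely mixed equilibrium, Firm 1 must be indifferent between Cooperate and Defect.
Firm 1's expected payoff from Cooperate is 17y + 7.5(1−y); from Defect it is 3y + 9.5(1−y).
Setting these equal: 9.5y + 7.5 = −6.5y + 9.5, so y = 1/8.
Therefore Firm 2 plays Defect with probability 1 − 1/8 = 7/8.

7/8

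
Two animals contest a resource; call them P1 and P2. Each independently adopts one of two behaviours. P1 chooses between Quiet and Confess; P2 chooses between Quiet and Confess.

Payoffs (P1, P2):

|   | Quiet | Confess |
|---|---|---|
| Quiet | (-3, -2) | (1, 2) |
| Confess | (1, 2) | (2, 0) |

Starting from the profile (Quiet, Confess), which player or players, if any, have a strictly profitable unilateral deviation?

P1 at (Quiet, Confess) earns 1; deviating to Confess yields 2 — a strict improvement.
P2 earns 2; deviating to Quiet yields -2 — not better.
Only P1 has a strictly profitable deviation.

P1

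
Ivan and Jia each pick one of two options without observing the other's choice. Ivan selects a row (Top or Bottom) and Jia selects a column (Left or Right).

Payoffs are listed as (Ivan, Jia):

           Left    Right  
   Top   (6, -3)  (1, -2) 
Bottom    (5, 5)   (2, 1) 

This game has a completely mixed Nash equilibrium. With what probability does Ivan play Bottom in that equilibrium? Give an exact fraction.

1/5

Let r be the probability that Ivan plays Top. In a completely mixed equilibrium, Jia must be indifferent between Left and Right.
Jia's expected payoff from Left is −3r + 5(1−r); from Right it is −2r + (1−r).
Setting these equal: −8r + 5 = −3r + 1, so r = 4/5.
Therefore Ivan plays Bottom with probability 1 − 4/5 = 1/5.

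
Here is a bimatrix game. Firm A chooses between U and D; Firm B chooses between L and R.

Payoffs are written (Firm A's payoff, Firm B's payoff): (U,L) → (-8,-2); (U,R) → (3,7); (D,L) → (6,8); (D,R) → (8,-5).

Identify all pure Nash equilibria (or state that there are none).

(U, L): Firm A prefers D (6 > -8); Firm B prefers R (7 > -2) — not an equilibrium.
(U, R): Firm A prefers D (8 > 3) — not an equilibrium.
(D, L): Firm A gets 6 ≥ -8 from U, and Firm B gets 8 ≥ -5 from R — Nash equilibrium.
(D, R): Firm B prefers L (8 > -5) — not an equilibrium.

(D, L)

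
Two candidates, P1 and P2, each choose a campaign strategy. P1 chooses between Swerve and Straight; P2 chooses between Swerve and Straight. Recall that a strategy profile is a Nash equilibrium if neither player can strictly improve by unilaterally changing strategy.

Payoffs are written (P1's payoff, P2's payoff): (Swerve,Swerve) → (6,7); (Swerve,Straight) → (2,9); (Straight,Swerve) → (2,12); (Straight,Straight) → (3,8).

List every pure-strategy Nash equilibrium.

(Swerve, Swerve): P2 prefers Straight (9 > 7) — not an equilibrium.
(Swerve, Straight): P1 prefers Straight (3 > 2) — not an equilibrium.
(Straight, Swerve): P1 prefers Swerve (6 > 2) — not an equilibrium.
(Straight, Straight): P2 prefers Swerve (12 > 8) — not an equilibrium.

none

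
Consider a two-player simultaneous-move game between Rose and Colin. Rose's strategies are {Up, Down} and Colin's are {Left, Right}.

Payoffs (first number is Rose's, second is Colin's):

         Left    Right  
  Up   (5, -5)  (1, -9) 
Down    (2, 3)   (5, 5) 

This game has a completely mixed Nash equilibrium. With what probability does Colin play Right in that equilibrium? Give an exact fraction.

3/7

Let q be the probability that Colin plays Left. In a completely mixed equilibrium, Rose must be indifferent between Up and Down.
Rose's expected payoff from Up is 5q + (1−q); from Down it is 2q + 5(1−q).
Setting these equal: 4q + 1 = −3q + 5, so q = 4/7.
Therefore Colin plays Right with probability 1 − 4/7 = 3/7.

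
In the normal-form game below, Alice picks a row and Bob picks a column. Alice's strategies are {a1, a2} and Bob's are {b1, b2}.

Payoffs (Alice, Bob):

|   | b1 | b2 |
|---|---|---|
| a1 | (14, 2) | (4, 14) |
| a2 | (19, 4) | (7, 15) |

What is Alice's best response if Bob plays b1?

Against b1, Alice earns 14 from a1 and 19 from a2.
So a2 is the best response.

a2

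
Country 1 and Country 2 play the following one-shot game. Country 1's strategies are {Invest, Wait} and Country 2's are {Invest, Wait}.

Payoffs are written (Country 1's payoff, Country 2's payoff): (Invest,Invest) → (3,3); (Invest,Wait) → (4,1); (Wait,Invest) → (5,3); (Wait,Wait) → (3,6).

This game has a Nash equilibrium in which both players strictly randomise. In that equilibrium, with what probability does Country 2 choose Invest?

Let q be the probability that Country 2 plays Invest. In a completely mixed equilibrium, Country 1 must be indifferent between Invest and Wait.
Country 1's expected payoff from Invest is 3q + 4(1−q); from Wait it is 5q + 3(1−q).
Setting these equal: −q + 4 = 2q + 3, so q = 1/3.

1/3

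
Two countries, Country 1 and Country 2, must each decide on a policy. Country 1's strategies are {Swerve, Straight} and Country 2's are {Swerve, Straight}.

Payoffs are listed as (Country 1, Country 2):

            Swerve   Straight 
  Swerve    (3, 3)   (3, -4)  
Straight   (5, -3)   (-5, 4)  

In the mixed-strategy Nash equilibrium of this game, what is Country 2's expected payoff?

0

First find p, the probability Country 1 plays Swerve, from Country 2's indifference between Swerve and Straight: 3p − 3(1−p) = −4p + 4(1−p), giving p = 1/2.
Since Country 2 is indifferent in equilibrium, Country 2's expected payoff equals the payoff from either column against (1/2, 1/2). Using Swerve: 3(1/2) − 3(1/2) = 0.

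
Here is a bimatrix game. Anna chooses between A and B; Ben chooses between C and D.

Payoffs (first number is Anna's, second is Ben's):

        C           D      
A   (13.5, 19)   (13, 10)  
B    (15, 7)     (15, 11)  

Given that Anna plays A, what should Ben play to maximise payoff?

C

Against A, Ben earns 19 from C and 10 from D.
So C is the best response.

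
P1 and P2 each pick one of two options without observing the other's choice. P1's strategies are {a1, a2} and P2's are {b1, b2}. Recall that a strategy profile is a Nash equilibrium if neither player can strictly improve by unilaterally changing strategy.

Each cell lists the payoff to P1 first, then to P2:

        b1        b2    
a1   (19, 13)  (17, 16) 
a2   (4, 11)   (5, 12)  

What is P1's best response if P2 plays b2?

a1

Against b2, P1 earns 17 from a1 and 5 from a2.
So a1 is the best response.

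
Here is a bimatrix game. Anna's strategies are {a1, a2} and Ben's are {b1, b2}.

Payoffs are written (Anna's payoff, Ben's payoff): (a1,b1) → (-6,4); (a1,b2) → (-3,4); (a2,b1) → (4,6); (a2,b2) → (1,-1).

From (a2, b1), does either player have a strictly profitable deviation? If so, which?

Neither

Anna at (a2, b1) earns 4; deviating to a1 yields -6 — not better.
Ben earns 6; deviating to b2 yields -1 — not better.
Neither player can strictly improve; the profile is a Nash equilibrium.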